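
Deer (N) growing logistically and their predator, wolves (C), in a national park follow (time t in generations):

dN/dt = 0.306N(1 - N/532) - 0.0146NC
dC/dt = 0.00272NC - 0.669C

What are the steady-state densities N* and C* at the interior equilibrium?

N* ≈ 246, C* ≈ 11.3

From dC/dt = 0 with C > 0: 0.00272N* = 0.669, so N* = 246.
Substitute into dN/dt = 0: 0.306(1 - 246/532) = 0.0146C*.
The bracket is 0.538, giving C* = 0.165/0.0146 = 11.3.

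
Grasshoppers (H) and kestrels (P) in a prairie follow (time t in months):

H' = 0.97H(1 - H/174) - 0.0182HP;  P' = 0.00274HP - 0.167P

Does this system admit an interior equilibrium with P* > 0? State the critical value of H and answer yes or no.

The predator equation gives dP/dt > 0 only when H > 0.167/0.00274 = 60.9.
Without the predator, H → K = 174. Since 174 > 60.9, the predator can invade and persist.

Threshold H = 60.9; K > 60.9, so yes, the predator persists.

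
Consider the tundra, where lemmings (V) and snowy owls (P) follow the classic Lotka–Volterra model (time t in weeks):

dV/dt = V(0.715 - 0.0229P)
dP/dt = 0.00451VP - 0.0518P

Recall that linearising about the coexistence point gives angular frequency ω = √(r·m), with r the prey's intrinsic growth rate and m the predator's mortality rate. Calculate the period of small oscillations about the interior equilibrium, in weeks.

Here r = 0.715 and m = 0.0518, so r·m = 0.037.
ω = √0.037 = 0.192 per week, hence T = 2π/ω ≈ 32.6 weeks.

T ≈ 32.6 weeks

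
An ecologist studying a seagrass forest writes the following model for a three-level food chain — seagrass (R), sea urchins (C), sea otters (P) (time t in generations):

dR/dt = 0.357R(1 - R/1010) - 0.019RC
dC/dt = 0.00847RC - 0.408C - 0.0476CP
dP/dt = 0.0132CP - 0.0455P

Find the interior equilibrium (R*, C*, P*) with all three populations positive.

From dP/dt = 0: 0.0132C* = 0.0455, so C* = 3.45.
From dR/dt = 0: 0.357(1 - R*/1010) = 0.019·3.45, giving R* = 1010·(1 - 0.183) = 825.
From dC/dt = 0: 0.00847·825 - 0.408 = 0.0476P*, so P* = 6.58/0.0476 = 138.

R* ≈ 825, C* ≈ 3.45, P* ≈ 138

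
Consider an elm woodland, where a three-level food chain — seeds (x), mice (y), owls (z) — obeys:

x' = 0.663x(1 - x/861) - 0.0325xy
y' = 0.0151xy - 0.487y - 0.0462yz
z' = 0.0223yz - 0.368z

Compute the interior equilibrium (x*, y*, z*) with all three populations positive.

From dz/dt = 0: 0.0223y* = 0.368, so y* = 16.5.
From dx/dt = 0: 0.663(1 - x*/861) = 0.0325·16.5, giving x* = 861·(1 - 0.809) = 165.
From dy/dt = 0: 0.0151·165 - 0.487 = 0.0462z*, so z* = 2/0.0462 = 43.2.

x* ≈ 165, y* ≈ 16.5, z* ≈ 43.2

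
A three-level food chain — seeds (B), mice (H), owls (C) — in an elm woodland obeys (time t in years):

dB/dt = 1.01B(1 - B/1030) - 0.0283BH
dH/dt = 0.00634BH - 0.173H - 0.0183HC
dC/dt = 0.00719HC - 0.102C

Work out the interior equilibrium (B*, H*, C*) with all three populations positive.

From dC/dt = 0: 0.00719H* = 0.102, so H* = 14.2.
From dB/dt = 0: 1.01(1 - B*/1030) = 0.0283·14.2, giving B* = 1030·(1 - 0.397) = 621.
From dH/dt = 0: 0.00634·621 - 0.173 = 0.0183C*, so C* = 3.76/0.0183 = 206.

B* ≈ 621, H* ≈ 14.2, C* ≈ 206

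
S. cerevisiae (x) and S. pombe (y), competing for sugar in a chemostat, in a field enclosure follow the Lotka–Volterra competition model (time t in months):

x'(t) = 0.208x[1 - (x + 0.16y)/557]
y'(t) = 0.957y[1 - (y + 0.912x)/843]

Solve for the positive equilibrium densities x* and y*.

x* ≈ 494, y* ≈ 392

Setting both brackets to zero gives the nullclines x + 0.16y = 557 and 0.912x + y = 843.
Substituting y = 843 - 0.912x into the first: x(1 - 0.16·0.912) = 557 - 0.16·843.
So x* = 422/0.854 = 494, and then y* = 843 - 0.912·494 = 392.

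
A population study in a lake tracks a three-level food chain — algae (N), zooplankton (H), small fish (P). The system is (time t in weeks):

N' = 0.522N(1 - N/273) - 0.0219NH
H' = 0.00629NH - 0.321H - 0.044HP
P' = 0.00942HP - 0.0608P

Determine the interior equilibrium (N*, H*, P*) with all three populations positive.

N* ≈ 199, H* ≈ 6.45, P* ≈ 21.2

From dP/dt = 0: 0.00942H* = 0.0608, so H* = 6.45.
From dN/dt = 0: 0.522(1 - N*/273) = 0.0219·6.45, giving N* = 273·(1 - 0.271) = 199.
From dH/dt = 0: 0.00629·199 - 0.321 = 0.044P*, so P* = 0.931/0.044 = 21.2.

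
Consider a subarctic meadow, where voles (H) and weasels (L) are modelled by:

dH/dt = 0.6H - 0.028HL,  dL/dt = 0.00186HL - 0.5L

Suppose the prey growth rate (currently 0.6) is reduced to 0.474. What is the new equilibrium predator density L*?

At the interior fixed point, setting dH/dt = 0 with H > 0 fixes L* = (prey growth rate)/(HL coefficient) — independent of the other coefficients.
With the change, L* = 0.474/0.028 = 16.9; it falls from 21.4.

L* ≈ 16.9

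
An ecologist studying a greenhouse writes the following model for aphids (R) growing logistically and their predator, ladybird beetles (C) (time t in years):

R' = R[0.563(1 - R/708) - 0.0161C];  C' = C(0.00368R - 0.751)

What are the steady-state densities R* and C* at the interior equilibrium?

From dC/dt = 0 with C > 0: 0.00368R* = 0.751, so R* = 204.
Substitute into dR/dt = 0: 0.563(1 - 204/708) = 0.0161C*.
The bracket is 0.712, giving C* = 0.401/0.0161 = 24.9.

R* ≈ 204, C* ≈ 24.9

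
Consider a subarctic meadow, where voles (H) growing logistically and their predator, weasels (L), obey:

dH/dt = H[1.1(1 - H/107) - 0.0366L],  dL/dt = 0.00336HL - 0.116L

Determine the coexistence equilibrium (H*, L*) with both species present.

From dL/dt = 0 with L > 0: 0.00336H* = 0.116, so H* = 34.5.
Substitute into dH/dt = 0: 1.1(1 - 34.5/107) = 0.0366L*.
The bracket is 0.677, giving L* = 0.745/0.0366 = 20.4.

H* ≈ 34.5, L* ≈ 20.4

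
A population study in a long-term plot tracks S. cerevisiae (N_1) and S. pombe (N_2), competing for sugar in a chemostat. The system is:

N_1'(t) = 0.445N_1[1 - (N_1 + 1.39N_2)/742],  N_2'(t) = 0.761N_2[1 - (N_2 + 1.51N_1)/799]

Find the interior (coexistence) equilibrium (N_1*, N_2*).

Setting both brackets to zero gives the nullclines N_1 + 1.39N_2 = 742 and 1.51N_1 + N_2 = 799.
Substituting N_2 = 799 - 1.51N_1 into the first: N_1(1 - 1.39·1.51) = 742 - 1.39·799.
So N_1* = -369/-1.1 = 335, and then N_2* = 799 - 1.51·335 = 292.

N_1* ≈ 335, N_2* ≈ 292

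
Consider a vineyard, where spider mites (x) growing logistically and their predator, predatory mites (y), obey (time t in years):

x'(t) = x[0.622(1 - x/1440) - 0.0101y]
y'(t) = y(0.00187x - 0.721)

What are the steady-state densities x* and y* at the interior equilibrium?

x* ≈ 386, y* ≈ 45.1

From dy/dt = 0 with y > 0: 0.00187x* = 0.721, so x* = 386.
Substitute into dx/dt = 0: 0.622(1 - 386/1440) = 0.0101y*.
The bracket is 0.732, giving y* = 0.455/0.0101 = 45.1.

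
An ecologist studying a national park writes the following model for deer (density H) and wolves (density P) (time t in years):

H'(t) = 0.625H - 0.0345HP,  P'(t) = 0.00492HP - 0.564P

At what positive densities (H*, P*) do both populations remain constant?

H* ≈ 115, P* ≈ 18.1

Set dP/dt = 0 with P > 0: 0.00492H - 0.564 = 0, so H* = 0.564/0.00492 = 115.
Set dH/dt = 0 with H > 0: 0.625 - 0.0345P = 0, so P* = 0.625/0.0345 = 18.1.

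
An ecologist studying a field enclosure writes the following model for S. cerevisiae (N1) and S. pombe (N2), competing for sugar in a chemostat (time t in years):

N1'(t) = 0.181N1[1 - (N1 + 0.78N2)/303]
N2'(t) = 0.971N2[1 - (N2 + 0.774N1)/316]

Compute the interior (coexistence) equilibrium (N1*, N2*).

Setting both brackets to zero gives the nullclines N1 + 0.78N2 = 303 and 0.774N1 + N2 = 316.
Substituting N2 = 316 - 0.774N1 into the first: N1(1 - 0.78·0.774) = 303 - 0.78·316.
So N1* = 56.5/0.396 = 143, and then N2* = 316 - 0.774·143 = 206.

N1* ≈ 143, N2* ≈ 206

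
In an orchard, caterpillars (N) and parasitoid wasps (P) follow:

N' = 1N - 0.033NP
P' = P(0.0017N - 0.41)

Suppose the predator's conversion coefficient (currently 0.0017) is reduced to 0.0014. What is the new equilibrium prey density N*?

At the interior fixed point, setting dP/dt = 0 with P > 0 fixes N* = (predator death rate)/(NP coefficient) — independent of the other coefficients.
With the change, N* = 0.41/0.0014 = 293; it rises from 241.

N* ≈ 293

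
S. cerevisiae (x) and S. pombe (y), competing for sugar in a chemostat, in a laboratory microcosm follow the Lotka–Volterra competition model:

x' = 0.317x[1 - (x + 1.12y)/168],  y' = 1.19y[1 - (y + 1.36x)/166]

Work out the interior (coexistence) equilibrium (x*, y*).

x* ≈ 34.3, y* ≈ 119

Setting both brackets to zero gives the nullclines x + 1.12y = 168 and 1.36x + y = 166.
Substituting y = 166 - 1.36x into the first: x(1 - 1.12·1.36) = 168 - 1.12·166.
So x* = -17.9/-0.523 = 34.3, and then y* = 166 - 1.36·34.3 = 119.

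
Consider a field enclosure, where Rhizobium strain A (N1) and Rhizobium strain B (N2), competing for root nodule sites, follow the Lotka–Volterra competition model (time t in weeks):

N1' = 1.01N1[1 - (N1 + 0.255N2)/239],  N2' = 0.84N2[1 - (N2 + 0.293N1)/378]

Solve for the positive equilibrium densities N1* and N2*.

N1* ≈ 154, N2* ≈ 333

Setting both brackets to zero gives the nullclines N1 + 0.255N2 = 239 and 0.293N1 + N2 = 378.
Substituting N2 = 378 - 0.293N1 into the first: N1(1 - 0.255·0.293) = 239 - 0.255·378.
So N1* = 143/0.925 = 154, and then N2* = 378 - 0.293·154 = 333.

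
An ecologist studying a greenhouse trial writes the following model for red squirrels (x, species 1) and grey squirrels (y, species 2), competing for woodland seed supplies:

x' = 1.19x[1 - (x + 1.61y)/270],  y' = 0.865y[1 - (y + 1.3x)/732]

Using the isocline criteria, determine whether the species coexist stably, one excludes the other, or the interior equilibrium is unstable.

species 2 excludes species 1

Compare the nullcline intercepts: K1/α12 = 270/1.61 = 168 < K2 = 732; K2/α21 = 732/1.3 = 563 > K1 = 270.
Since the inequalities point opposite ways, species 2 can invade but species 1 cannot.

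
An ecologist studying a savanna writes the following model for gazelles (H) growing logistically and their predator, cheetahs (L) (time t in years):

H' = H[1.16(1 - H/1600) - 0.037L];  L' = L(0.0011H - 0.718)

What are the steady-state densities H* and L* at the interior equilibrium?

From dL/dt = 0 with L > 0: 0.0011H* = 0.718, so H* = 653.
Substitute into dH/dt = 0: 1.16(1 - 653/1600) = 0.037L*.
The bracket is 0.592, giving L* = 0.687/0.037 = 18.6.

H* ≈ 653, L* ≈ 18.6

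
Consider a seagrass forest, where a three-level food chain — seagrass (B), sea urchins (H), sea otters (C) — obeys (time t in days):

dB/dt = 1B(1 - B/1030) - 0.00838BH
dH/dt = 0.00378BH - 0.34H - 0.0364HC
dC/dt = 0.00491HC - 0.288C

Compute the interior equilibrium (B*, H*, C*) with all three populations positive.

B* ≈ 524, H* ≈ 58.7, C* ≈ 45

From dC/dt = 0: 0.00491H* = 0.288, so H* = 58.7.
From dB/dt = 0: 1(1 - B*/1030) = 0.00838·58.7, giving B* = 1030·(1 - 0.492) = 524.
From dH/dt = 0: 0.00378·524 - 0.34 = 0.0364C*, so C* = 1.64/0.0364 = 45.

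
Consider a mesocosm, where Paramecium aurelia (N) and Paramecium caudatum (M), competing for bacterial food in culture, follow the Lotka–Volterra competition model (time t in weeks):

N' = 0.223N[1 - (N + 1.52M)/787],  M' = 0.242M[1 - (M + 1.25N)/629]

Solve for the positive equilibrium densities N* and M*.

Setting both brackets to zero gives the nullclines N + 1.52M = 787 and 1.25N + M = 629.
Substituting M = 629 - 1.25N into the first: N(1 - 1.52·1.25) = 787 - 1.52·629.
So N* = -169/-0.9 = 188, and then M* = 629 - 1.25·188 = 394.

N* ≈ 188, M* ≈ 394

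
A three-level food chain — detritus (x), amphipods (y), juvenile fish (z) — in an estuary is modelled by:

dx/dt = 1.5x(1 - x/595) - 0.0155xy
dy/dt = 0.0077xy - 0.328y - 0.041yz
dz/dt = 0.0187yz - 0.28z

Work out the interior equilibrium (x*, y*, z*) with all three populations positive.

From dz/dt = 0: 0.0187y* = 0.28, so y* = 15.
From dx/dt = 0: 1.5(1 - x*/595) = 0.0155·15, giving x* = 595·(1 - 0.155) = 503.
From dy/dt = 0: 0.0077·503 - 0.328 = 0.041z*, so z* = 3.54/0.041 = 86.5.

x* ≈ 503, y* ≈ 15, z* ≈ 86.5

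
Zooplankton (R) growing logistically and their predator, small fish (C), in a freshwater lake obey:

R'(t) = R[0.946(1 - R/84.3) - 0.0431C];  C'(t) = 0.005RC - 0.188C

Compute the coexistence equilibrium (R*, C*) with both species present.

From dC/dt = 0 with C > 0: 0.005R* = 0.188, so R* = 37.6.
Substitute into dR/dt = 0: 0.946(1 - 37.6/84.3) = 0.0431C*.
The bracket is 0.554, giving C* = 0.524/0.0431 = 12.2.

R* ≈ 37.6, C* ≈ 12.2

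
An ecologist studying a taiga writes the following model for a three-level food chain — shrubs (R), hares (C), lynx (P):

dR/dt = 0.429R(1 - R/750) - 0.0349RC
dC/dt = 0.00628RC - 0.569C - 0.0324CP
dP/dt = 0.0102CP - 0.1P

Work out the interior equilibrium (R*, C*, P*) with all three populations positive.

R* ≈ 152, C* ≈ 9.8, P* ≈ 11.9

From dP/dt = 0: 0.0102C* = 0.1, so C* = 9.8.
From dR/dt = 0: 0.429(1 - R*/750) = 0.0349·9.8, giving R* = 750·(1 - 0.798) = 152.
From dC/dt = 0: 0.00628·152 - 0.569 = 0.0324P*, so P* = 0.384/0.0324 = 11.9.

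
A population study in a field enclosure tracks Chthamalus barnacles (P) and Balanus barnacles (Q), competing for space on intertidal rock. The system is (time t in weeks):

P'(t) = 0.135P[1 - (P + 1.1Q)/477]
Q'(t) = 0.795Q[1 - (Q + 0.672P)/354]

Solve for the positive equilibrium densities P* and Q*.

Setting both brackets to zero gives the nullclines P + 1.1Q = 477 and 0.672P + Q = 354.
Substituting Q = 354 - 0.672P into the first: P(1 - 1.1·0.672) = 477 - 1.1·354.
So P* = 87.6/0.261 = 336, and then Q* = 354 - 0.672·336 = 128.

P* ≈ 336, Q* ≈ 128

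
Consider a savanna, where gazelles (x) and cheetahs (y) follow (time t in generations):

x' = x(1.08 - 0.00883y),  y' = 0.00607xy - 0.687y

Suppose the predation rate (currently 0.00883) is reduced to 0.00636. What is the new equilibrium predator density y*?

y* ≈ 170

At the interior fixed point, setting dx/dt = 0 with x > 0 fixes y* = (prey growth rate)/(xy coefficient) — independent of the other coefficients.
With the change, y* = 1.08/0.00636 = 170; it rises from 122.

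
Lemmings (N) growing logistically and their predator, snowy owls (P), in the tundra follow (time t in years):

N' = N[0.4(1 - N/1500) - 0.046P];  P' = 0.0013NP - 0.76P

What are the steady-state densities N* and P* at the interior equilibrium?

From dP/dt = 0 with P > 0: 0.0013N* = 0.76, so N* = 585.
Substitute into dN/dt = 0: 0.4(1 - 585/1500) = 0.046P*.
The bracket is 0.61, giving P* = 0.244/0.046 = 5.31.

N* ≈ 585, P* ≈ 5.31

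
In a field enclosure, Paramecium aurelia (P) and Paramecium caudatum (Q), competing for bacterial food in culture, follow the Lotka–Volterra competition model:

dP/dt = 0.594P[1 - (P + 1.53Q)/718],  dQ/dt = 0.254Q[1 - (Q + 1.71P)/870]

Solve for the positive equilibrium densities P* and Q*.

Setting both brackets to zero gives the nullclines P + 1.53Q = 718 and 1.71P + Q = 870.
Substituting Q = 870 - 1.71P into the first: P(1 - 1.53·1.71) = 718 - 1.53·870.
So P* = -613/-1.62 = 379, and then Q* = 870 - 1.71·379 = 221.

P* ≈ 379, Q* ≈ 221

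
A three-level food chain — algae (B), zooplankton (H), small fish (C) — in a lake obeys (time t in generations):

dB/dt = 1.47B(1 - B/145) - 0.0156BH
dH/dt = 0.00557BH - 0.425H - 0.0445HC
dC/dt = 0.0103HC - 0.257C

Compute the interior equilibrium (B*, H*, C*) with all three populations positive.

From dC/dt = 0: 0.0103H* = 0.257, so H* = 25.
From dB/dt = 0: 1.47(1 - B*/145) = 0.0156·25, giving B* = 145·(1 - 0.265) = 107.
From dH/dt = 0: 0.00557·107 - 0.425 = 0.0445C*, so C* = 0.169/0.0445 = 3.79.

B* ≈ 107, H* ≈ 25, C* ≈ 3.79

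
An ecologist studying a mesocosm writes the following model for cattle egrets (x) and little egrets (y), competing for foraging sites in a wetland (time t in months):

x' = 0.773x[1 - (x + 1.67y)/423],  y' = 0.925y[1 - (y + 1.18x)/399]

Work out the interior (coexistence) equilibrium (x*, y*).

Setting both brackets to zero gives the nullclines x + 1.67y = 423 and 1.18x + y = 399.
Substituting y = 399 - 1.18x into the first: x(1 - 1.67·1.18) = 423 - 1.67·399.
So x* = -243/-0.971 = 251, and then y* = 399 - 1.18·251 = 103.

x* ≈ 251, y* ≈ 103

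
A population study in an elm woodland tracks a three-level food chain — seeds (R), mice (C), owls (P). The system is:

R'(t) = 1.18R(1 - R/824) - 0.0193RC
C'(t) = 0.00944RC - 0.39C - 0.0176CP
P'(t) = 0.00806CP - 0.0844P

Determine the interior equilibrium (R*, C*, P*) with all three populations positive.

R* ≈ 683, C* ≈ 10.5, P* ≈ 344

From dP/dt = 0: 0.00806C* = 0.0844, so C* = 10.5.
From dR/dt = 0: 1.18(1 - R*/824) = 0.0193·10.5, giving R* = 824·(1 - 0.171) = 683.
From dC/dt = 0: 0.00944·683 - 0.39 = 0.0176P*, so P* = 6.06/0.0176 = 344.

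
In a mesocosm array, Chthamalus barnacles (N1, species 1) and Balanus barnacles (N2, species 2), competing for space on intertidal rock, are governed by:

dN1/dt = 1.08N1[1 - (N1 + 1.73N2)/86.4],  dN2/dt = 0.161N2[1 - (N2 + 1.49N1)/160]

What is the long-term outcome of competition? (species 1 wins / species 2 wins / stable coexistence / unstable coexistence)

species 2 excludes species 1

Compare the nullcline intercepts: K1/α12 = 86.4/1.73 = 49.9 < K2 = 160; K2/α21 = 160/1.49 = 107 > K1 = 86.4.
Since the inequalities point opposite ways, species 2 can invade but species 1 cannot.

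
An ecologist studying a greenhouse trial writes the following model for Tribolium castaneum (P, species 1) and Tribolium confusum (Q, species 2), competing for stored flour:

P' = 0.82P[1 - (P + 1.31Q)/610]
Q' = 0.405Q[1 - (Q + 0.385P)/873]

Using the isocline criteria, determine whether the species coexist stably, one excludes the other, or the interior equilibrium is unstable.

Compare the nullcline intercepts: K1/α12 = 610/1.31 = 466 < K2 = 873; K2/α21 = 873/0.385 = 2270 > K1 = 610.
Since the inequalities point opposite ways, species 2 can invade but species 1 cannot.

species 2 excludes species 1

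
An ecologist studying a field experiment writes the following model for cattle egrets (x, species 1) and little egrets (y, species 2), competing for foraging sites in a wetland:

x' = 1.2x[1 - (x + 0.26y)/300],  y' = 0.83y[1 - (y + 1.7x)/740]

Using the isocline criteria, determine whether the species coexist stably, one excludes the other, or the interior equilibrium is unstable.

Compare the nullcline intercepts: K1/α12 = 300/0.26 = 1150 > K2 = 740; K2/α21 = 740/1.7 = 435 > K1 = 300.
Since both inequalities hold, each species can invade when rare, so the interior equilibrium is stable.

stable coexistence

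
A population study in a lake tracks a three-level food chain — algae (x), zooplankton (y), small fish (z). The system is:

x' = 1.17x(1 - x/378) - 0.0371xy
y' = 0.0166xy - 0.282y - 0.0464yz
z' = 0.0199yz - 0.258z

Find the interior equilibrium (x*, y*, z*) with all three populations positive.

From dz/dt = 0: 0.0199y* = 0.258, so y* = 13.
From dx/dt = 0: 1.17(1 - x*/378) = 0.0371·13, giving x* = 378·(1 - 0.411) = 223.
From dy/dt = 0: 0.0166·223 - 0.282 = 0.0464z*, so z* = 3.41/0.0464 = 73.6.

x* ≈ 223, y* ≈ 13, z* ≈ 73.6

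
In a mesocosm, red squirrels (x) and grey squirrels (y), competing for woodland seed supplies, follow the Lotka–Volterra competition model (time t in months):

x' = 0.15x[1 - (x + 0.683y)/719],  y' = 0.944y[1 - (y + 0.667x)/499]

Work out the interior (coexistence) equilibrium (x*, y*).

Setting both brackets to zero gives the nullclines x + 0.683y = 719 and 0.667x + y = 499.
Substituting y = 499 - 0.667x into the first: x(1 - 0.683·0.667) = 719 - 0.683·499.
So x* = 378/0.544 = 695, and then y* = 499 - 0.667·695 = 35.7.

x* ≈ 695, y* ≈ 35.7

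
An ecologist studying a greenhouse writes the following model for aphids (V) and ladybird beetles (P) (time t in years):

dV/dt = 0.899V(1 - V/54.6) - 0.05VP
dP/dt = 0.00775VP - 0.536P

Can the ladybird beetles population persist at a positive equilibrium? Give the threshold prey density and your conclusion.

Threshold V = 69.2; K < 69.2, so no, the predator goes extinct.

The predator equation gives dP/dt > 0 only when V > 0.536/0.00775 = 69.2.
Without the predator, V → K = 54.6. Since 54.6 < 69.2, the predator cannot invade.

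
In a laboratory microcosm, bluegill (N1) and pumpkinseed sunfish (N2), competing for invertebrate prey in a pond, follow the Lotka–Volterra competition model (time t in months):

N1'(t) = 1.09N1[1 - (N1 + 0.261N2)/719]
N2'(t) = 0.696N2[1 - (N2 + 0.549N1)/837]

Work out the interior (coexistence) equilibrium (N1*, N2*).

Setting both brackets to zero gives the nullclines N1 + 0.261N2 = 719 and 0.549N1 + N2 = 837.
Substituting N2 = 837 - 0.549N1 into the first: N1(1 - 0.261·0.549) = 719 - 0.261·837.
So N1* = 501/0.857 = 584, and then N2* = 837 - 0.549·584 = 516.

N1* ≈ 584, N2* ≈ 516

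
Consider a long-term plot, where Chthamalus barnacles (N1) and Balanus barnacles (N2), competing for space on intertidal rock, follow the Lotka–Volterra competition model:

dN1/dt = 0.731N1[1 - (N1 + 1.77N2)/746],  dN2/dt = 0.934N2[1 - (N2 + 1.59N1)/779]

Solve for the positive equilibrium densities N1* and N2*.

Setting both brackets to zero gives the nullclines N1 + 1.77N2 = 746 and 1.59N1 + N2 = 779.
Substituting N2 = 779 - 1.59N1 into the first: N1(1 - 1.77·1.59) = 746 - 1.77·779.
So N1* = -633/-1.81 = 349, and then N2* = 779 - 1.59·349 = 224.

N1* ≈ 349, N2* ≈ 224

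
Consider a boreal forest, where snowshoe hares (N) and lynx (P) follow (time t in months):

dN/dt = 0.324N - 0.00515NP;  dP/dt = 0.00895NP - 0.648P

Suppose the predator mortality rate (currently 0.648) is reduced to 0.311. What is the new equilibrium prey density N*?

At the interior fixed point, setting dP/dt = 0 with P > 0 fixes N* = (predator death rate)/(NP coefficient) — independent of the other coefficients.
With the change, N* = 0.311/0.00895 = 34.7; it falls from 72.4.

N* ≈ 34.7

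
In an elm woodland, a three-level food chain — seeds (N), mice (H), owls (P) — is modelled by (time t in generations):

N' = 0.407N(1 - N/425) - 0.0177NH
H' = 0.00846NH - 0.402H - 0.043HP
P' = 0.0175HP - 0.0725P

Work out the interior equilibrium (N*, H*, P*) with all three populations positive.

From dP/dt = 0: 0.0175H* = 0.0725, so H* = 4.14.
From dN/dt = 0: 0.407(1 - N*/425) = 0.0177·4.14, giving N* = 425·(1 - 0.18) = 348.
From dH/dt = 0: 0.00846·348 - 0.402 = 0.043P*, so P* = 2.55/0.043 = 59.2.

N* ≈ 348, H* ≈ 4.14, P* ≈ 59.2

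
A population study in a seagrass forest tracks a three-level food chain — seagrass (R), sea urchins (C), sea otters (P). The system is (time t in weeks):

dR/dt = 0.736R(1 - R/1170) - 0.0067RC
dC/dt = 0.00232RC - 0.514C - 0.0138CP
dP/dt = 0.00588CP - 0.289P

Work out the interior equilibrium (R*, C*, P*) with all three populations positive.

From dP/dt = 0: 0.00588C* = 0.289, so C* = 49.1.
From dR/dt = 0: 0.736(1 - R*/1170) = 0.0067·49.1, giving R* = 1170·(1 - 0.447) = 647.
From dC/dt = 0: 0.00232·647 - 0.514 = 0.0138P*, so P* = 0.986/0.0138 = 71.4.

R* ≈ 647, C* ≈ 49.1, P* ≈ 71.4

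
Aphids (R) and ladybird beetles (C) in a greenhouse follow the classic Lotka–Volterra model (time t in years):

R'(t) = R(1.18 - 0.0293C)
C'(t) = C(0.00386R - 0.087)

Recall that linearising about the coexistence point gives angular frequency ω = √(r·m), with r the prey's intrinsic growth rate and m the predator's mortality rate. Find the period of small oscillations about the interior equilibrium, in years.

T ≈ 19.6 years

Here r = 1.18 and m = 0.087, so r·m = 0.103.
ω = √0.103 = 0.32 per year, hence T = 2π/ω ≈ 19.6 years.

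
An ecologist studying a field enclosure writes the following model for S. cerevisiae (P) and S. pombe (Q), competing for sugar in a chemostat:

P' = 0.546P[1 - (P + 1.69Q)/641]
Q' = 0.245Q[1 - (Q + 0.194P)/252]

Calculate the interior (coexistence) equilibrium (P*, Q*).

P* ≈ 320, Q* ≈ 190

Setting both brackets to zero gives the nullclines P + 1.69Q = 641 and 0.194P + Q = 252.
Substituting Q = 252 - 0.194P into the first: P(1 - 1.69·0.194) = 641 - 1.69·252.
So P* = 215/0.672 = 320, and then Q* = 252 - 0.194·320 = 190.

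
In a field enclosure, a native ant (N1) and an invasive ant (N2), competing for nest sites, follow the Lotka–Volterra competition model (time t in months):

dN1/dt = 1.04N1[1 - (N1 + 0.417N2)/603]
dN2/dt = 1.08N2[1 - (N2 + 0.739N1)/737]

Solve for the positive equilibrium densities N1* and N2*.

N1* ≈ 427, N2* ≈ 421

Setting both brackets to zero gives the nullclines N1 + 0.417N2 = 603 and 0.739N1 + N2 = 737.
Substituting N2 = 737 - 0.739N1 into the first: N1(1 - 0.417·0.739) = 603 - 0.417·737.
So N1* = 296/0.692 = 427, and then N2* = 737 - 0.739·427 = 421.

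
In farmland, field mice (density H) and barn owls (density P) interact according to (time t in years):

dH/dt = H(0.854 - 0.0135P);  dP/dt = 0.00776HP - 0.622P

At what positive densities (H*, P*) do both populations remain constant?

Set dP/dt = 0 with P > 0: 0.00776H - 0.622 = 0, so H* = 0.622/0.00776 = 80.2.
Set dH/dt = 0 with H > 0: 0.854 - 0.0135P = 0, so P* = 0.854/0.0135 = 63.3.

H* ≈ 80.2, P* ≈ 63.3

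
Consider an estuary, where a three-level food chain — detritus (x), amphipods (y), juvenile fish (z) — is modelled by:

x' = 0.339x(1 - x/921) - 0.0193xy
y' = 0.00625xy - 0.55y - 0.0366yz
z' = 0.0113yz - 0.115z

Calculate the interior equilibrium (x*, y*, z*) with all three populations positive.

x* ≈ 387, y* ≈ 10.2, z* ≈ 51.1

From dz/dt = 0: 0.0113y* = 0.115, so y* = 10.2.
From dx/dt = 0: 0.339(1 - x*/921) = 0.0193·10.2, giving x* = 921·(1 - 0.579) = 387.
From dy/dt = 0: 0.00625·387 - 0.55 = 0.0366z*, so z* = 1.87/0.0366 = 51.1.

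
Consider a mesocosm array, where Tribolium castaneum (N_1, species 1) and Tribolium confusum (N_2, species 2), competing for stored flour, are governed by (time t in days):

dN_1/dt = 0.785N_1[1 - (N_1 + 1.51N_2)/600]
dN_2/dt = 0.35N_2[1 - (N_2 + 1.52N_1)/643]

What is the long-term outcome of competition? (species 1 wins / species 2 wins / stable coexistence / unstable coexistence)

unstable coexistence (outcome depends on initial conditions)

Compare the nullcline intercepts: K1/α12 = 600/1.51 = 397 < K2 = 643; K2/α21 = 643/1.52 = 423 < K1 = 600.
Since both are reversed, neither can invade when rare; the interior point is a saddle.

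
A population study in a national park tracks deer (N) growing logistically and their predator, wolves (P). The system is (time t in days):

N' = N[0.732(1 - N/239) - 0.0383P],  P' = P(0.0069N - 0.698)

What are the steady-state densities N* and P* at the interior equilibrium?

From dP/dt = 0 with P > 0: 0.0069N* = 0.698, so N* = 101.
Substitute into dN/dt = 0: 0.732(1 - 101/239) = 0.0383P*.
The bracket is 0.577, giving P* = 0.422/0.0383 = 11.

N* ≈ 101, P* ≈ 11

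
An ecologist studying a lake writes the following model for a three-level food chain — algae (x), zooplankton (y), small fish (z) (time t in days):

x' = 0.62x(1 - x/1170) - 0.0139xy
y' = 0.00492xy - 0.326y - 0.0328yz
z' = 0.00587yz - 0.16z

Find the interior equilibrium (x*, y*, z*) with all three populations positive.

From dz/dt = 0: 0.00587y* = 0.16, so y* = 27.3.
From dx/dt = 0: 0.62(1 - x*/1170) = 0.0139·27.3, giving x* = 1170·(1 - 0.611) = 455.
From dy/dt = 0: 0.00492·455 - 0.326 = 0.0328z*, so z* = 1.91/0.0328 = 58.3.

x* ≈ 455, y* ≈ 27.3, z* ≈ 58.3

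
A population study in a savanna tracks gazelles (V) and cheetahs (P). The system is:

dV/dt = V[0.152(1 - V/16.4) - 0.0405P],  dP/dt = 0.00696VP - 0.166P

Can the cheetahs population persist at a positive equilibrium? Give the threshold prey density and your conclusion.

The predator equation gives dP/dt > 0 only when V > 0.166/0.00696 = 23.9.
Without the predator, V → K = 16.4. Since 16.4 < 23.9, the predator cannot invade.

Threshold V = 23.9; K < 23.9, so no, the predator goes extinct.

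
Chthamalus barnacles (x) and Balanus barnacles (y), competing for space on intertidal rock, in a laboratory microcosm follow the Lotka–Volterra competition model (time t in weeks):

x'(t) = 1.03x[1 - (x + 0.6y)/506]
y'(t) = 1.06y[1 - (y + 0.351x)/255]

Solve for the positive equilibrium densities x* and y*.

Setting both brackets to zero gives the nullclines x + 0.6y = 506 and 0.351x + y = 255.
Substituting y = 255 - 0.351x into the first: x(1 - 0.6·0.351) = 506 - 0.6·255.
So x* = 353/0.789 = 447, and then y* = 255 - 0.351·447 = 98.

x* ≈ 447, y* ≈ 98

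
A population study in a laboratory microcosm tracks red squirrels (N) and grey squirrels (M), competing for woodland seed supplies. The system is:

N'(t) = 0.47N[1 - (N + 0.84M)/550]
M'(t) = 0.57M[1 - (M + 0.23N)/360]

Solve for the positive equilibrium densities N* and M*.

N* ≈ 307, M* ≈ 289

Setting both brackets to zero gives the nullclines N + 0.84M = 550 and 0.23N + M = 360.
Substituting M = 360 - 0.23N into the first: N(1 - 0.84·0.23) = 550 - 0.84·360.
So N* = 248/0.807 = 307, and then M* = 360 - 0.23·307 = 289.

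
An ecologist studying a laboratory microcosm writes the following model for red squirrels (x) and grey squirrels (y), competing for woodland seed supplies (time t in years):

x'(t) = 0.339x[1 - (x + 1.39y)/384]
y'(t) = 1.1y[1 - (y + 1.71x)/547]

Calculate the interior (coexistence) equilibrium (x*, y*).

Setting both brackets to zero gives the nullclines x + 1.39y = 384 and 1.71x + y = 547.
Substituting y = 547 - 1.71x into the first: x(1 - 1.39·1.71) = 384 - 1.39·547.
So x* = -376/-1.38 = 273, and then y* = 547 - 1.71·273 = 79.6.

x* ≈ 273, y* ≈ 79.6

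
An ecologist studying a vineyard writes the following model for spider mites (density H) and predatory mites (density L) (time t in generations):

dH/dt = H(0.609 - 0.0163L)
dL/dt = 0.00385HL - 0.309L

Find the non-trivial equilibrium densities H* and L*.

H* ≈ 80.3, L* ≈ 37.4

Set dL/dt = 0 with L > 0: 0.00385H - 0.309 = 0, so H* = 0.309/0.00385 = 80.3.
Set dH/dt = 0 with H > 0: 0.609 - 0.0163L = 0, so L* = 0.609/0.0163 = 37.4.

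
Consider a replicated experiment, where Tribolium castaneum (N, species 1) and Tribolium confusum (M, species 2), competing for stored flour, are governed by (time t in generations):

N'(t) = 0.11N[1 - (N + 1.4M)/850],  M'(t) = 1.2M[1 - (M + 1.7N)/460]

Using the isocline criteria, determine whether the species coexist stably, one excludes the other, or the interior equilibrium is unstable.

Compare the nullcline intercepts: K1/α12 = 850/1.4 = 607 > K2 = 460; K2/α21 = 460/1.7 = 271 < K1 = 850.
Since the inequalities point opposite ways, species 1 can invade but species 2 cannot.

species 1 excludes species 2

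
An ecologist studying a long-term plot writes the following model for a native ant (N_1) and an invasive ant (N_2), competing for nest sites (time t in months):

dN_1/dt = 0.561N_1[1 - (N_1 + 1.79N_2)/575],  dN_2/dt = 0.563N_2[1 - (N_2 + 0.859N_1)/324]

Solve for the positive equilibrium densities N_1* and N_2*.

Setting both brackets to zero gives the nullclines N_1 + 1.79N_2 = 575 and 0.859N_1 + N_2 = 324.
Substituting N_2 = 324 - 0.859N_1 into the first: N_1(1 - 1.79·0.859) = 575 - 1.79·324.
So N_1* = -4.96/-0.538 = 9.23, and then N_2* = 324 - 0.859·9.23 = 316.

N_1* ≈ 9.23, N_2* ≈ 316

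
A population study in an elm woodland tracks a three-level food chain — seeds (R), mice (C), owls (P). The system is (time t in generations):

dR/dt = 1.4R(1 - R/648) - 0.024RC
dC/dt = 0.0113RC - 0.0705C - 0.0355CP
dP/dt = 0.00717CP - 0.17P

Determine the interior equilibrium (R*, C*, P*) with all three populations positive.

From dP/dt = 0: 0.00717C* = 0.17, so C* = 23.7.
From dR/dt = 0: 1.4(1 - R*/648) = 0.024·23.7, giving R* = 648·(1 - 0.406) = 385.
From dC/dt = 0: 0.0113·385 - 0.0705 = 0.0355P*, so P* = 4.28/0.0355 = 120.

R* ≈ 385, C* ≈ 23.7, P* ≈ 120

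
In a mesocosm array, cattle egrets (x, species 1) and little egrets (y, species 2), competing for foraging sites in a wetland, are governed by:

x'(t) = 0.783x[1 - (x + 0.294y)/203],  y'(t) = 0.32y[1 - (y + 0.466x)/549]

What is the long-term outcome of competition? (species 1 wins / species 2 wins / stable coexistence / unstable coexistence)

stable coexistence

Compare the nullcline intercepts: K1/α12 = 203/0.294 = 690 > K2 = 549; K2/α21 = 549/0.466 = 1180 > K1 = 203.
Since both inequalities hold, each species can invade when rare, so the interior equilibrium is stable.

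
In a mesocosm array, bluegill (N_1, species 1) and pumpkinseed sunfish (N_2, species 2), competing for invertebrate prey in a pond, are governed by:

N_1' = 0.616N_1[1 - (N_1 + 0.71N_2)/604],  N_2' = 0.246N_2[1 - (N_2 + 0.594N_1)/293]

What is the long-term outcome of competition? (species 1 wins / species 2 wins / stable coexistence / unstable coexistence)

species 1 excludes species 2

Compare the nullcline intercepts: K1/α12 = 604/0.71 = 851 > K2 = 293; K2/α21 = 293/0.594 = 493 < K1 = 604.
Since the inequalities point opposite ways, species 1 can invade but species 2 cannot.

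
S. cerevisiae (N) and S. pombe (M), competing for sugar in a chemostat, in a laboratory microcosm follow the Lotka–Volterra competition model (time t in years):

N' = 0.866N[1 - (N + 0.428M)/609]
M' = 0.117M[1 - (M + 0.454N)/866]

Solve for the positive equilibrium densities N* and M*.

Setting both brackets to zero gives the nullclines N + 0.428M = 609 and 0.454N + M = 866.
Substituting M = 866 - 0.454N into the first: N(1 - 0.428·0.454) = 609 - 0.428·866.
So N* = 238/0.806 = 296, and then M* = 866 - 0.454·296 = 732.

N* ≈ 296, M* ≈ 732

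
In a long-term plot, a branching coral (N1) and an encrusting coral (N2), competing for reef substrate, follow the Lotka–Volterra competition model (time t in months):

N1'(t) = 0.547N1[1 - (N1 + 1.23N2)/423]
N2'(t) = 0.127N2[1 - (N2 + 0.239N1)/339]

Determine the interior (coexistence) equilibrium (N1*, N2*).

N1* ≈ 8.54, N2* ≈ 337

Setting both brackets to zero gives the nullclines N1 + 1.23N2 = 423 and 0.239N1 + N2 = 339.
Substituting N2 = 339 - 0.239N1 into the first: N1(1 - 1.23·0.239) = 423 - 1.23·339.
So N1* = 6.03/0.706 = 8.54, and then N2* = 339 - 0.239·8.54 = 337.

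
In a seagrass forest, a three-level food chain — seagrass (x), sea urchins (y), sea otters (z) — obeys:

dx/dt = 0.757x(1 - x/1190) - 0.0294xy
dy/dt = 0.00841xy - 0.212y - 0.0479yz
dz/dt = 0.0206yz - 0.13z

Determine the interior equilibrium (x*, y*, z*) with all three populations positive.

x* ≈ 898, y* ≈ 6.31, z* ≈ 153

From dz/dt = 0: 0.0206y* = 0.13, so y* = 6.31.
From dx/dt = 0: 0.757(1 - x*/1190) = 0.0294·6.31, giving x* = 1190·(1 - 0.245) = 898.
From dy/dt = 0: 0.00841·898 - 0.212 = 0.0479z*, so z* = 7.34/0.0479 = 153.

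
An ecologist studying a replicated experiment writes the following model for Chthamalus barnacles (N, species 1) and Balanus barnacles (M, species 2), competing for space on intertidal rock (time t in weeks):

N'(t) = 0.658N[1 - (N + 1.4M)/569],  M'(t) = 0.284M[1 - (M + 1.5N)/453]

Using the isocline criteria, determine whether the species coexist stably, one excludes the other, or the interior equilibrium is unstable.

Compare the nullcline intercepts: K1/α12 = 569/1.4 = 406 < K2 = 453; K2/α21 = 453/1.5 = 302 < K1 = 569.
Since both are reversed, neither can invade when rare; the interior point is a saddle.

unstable coexistence (outcome depends on initial conditions)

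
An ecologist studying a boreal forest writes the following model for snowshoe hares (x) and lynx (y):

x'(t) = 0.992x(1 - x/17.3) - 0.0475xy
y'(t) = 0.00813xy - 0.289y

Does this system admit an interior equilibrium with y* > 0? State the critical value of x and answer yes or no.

The predator equation gives dy/dt > 0 only when x > 0.289/0.00813 = 35.5.
Without the predator, x → K = 17.3. Since 17.3 < 35.5, the predator cannot invade.

Threshold x = 35.5; K < 35.5, so no, the predator goes extinct.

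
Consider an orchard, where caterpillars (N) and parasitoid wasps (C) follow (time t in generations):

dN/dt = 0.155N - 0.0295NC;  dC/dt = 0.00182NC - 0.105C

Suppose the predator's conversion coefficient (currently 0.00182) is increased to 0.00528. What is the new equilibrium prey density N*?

At the interior fixed point, setting dC/dt = 0 with C > 0 fixes N* = (predator death rate)/(NC coefficient) — independent of the other coefficients.
With the change, N* = 0.105/0.00528 = 19.9; it falls from 57.7.

N* ≈ 19.9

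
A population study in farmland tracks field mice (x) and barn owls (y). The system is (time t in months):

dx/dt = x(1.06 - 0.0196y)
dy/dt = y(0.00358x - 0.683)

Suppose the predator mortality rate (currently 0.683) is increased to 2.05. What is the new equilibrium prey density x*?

At the interior fixed point, setting dy/dt = 0 with y > 0 fixes x* = (predator death rate)/(xy coefficient) — independent of the other coefficients.
With the change, x* = 2.05/0.00358 = 573; it rises from 191.

x* ≈ 573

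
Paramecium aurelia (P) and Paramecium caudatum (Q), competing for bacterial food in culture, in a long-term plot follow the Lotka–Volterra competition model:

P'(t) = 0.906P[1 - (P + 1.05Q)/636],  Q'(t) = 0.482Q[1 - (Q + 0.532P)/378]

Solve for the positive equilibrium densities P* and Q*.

Setting both brackets to zero gives the nullclines P + 1.05Q = 636 and 0.532P + Q = 378.
Substituting Q = 378 - 0.532P into the first: P(1 - 1.05·0.532) = 636 - 1.05·378.
So P* = 239/0.441 = 542, and then Q* = 378 - 0.532·542 = 89.8.

P* ≈ 542, Q* ≈ 89.8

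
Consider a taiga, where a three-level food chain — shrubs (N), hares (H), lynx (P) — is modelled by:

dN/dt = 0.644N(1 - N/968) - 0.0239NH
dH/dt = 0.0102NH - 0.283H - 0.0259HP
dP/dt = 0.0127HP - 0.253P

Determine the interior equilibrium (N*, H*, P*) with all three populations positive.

From dP/dt = 0: 0.0127H* = 0.253, so H* = 19.9.
From dN/dt = 0: 0.644(1 - N*/968) = 0.0239·19.9, giving N* = 968·(1 - 0.739) = 252.
From dH/dt = 0: 0.0102·252 - 0.283 = 0.0259P*, so P* = 2.29/0.0259 = 88.5.

N* ≈ 252, H* ≈ 19.9, P* ≈ 88.5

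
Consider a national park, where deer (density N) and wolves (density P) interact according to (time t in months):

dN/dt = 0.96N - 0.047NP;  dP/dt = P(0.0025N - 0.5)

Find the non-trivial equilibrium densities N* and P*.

Set dP/dt = 0 with P > 0: 0.0025N - 0.5 = 0, so N* = 0.5/0.0025 = 200.
Set dN/dt = 0 with N > 0: 0.96 - 0.047P = 0, so P* = 0.96/0.047 = 20.4.

N* ≈ 200, P* ≈ 20.4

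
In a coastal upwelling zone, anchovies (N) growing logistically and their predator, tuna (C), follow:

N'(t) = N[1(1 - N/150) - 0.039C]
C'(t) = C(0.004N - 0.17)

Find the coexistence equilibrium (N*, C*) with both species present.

N* ≈ 42.5, C* ≈ 18.4

From dC/dt = 0 with C > 0: 0.004N* = 0.17, so N* = 42.5.
Substitute into dN/dt = 0: 1(1 - 42.5/150) = 0.039C*.
The bracket is 0.717, giving C* = 0.717/0.039 = 18.4.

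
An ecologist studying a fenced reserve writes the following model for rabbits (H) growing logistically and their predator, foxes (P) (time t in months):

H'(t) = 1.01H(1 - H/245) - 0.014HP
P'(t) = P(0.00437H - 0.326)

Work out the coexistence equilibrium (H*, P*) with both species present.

From dP/dt = 0 with P > 0: 0.00437H* = 0.326, so H* = 74.6.
Substitute into dH/dt = 0: 1.01(1 - 74.6/245) = 0.014P*.
The bracket is 0.696, giving P* = 0.702/0.014 = 50.2.

H* ≈ 74.6, P* ≈ 50.2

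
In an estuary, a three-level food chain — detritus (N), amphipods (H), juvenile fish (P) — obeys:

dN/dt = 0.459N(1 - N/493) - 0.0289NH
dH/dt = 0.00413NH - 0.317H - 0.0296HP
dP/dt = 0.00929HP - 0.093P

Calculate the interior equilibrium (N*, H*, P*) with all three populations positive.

From dP/dt = 0: 0.00929H* = 0.093, so H* = 10.
From dN/dt = 0: 0.459(1 - N*/493) = 0.0289·10, giving N* = 493·(1 - 0.63) = 182.
From dH/dt = 0: 0.00413·182 - 0.317 = 0.0296P*, so P* = 0.436/0.0296 = 14.7.

N* ≈ 182, H* ≈ 10, P* ≈ 14.7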